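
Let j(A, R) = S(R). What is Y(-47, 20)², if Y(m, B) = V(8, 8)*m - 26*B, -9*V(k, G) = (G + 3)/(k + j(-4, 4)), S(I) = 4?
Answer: 3096143449/11664 ≈ 2.6544e+5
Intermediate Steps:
j(A, R) = 4
V(k, G) = -(3 + G)/(9*(4 + k)) (V(k, G) = -(G + 3)/(9*(k + 4)) = -(3 + G)/(9*(4 + k)))
Y(m, B) = -26*B - 11*m/108 (Y(m, B) = ((-3 - 1*8)/(9*(4 + 8)))*m - 26*B = ((⅑)*(-3 - 8)/12)*m - 26*B = ((⅑)*(1/12)*(-11))*m - 26*B = -11*m/108 - 26*B = -26*B - 11*m/108)
Y(-47, 20)² = (-26*20 - 11/108*(-47))² = (-520 + 517/108)² = (-55643/108)² = 3096143449/11664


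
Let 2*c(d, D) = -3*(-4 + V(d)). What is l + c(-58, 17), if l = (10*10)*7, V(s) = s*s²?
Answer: 293374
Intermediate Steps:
V(s) = s³
c(d, D) = 6 - 3*d³/2 (c(d, D) = (-3*(-4 + d³))/2 = (12 - 3*d³)/2 = 6 - 3*d³/2)
l = 700 (l = 100*7 = 700)
l + c(-58, 17) = 700 + (6 - 3/2*(-58)³) = 700 + (6 - 3/2*(-195112)) = 700 + (6 + 292668) = 700 + 292674 = 293374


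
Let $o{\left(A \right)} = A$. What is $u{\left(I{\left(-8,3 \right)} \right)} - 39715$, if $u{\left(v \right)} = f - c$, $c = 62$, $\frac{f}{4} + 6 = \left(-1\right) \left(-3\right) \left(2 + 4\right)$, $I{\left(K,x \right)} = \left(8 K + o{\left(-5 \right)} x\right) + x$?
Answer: $-39729$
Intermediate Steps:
$I{\left(K,x \right)} = - 4 x + 8 K$ ($I{\left(K,x \right)} = \left(8 K - 5 x\right) + x = \left(- 5 x + 8 K\right) + x = - 4 x + 8 K$)
$f = 48$ ($f = -24 + 4 \left(-1\right) \left(-3\right) \left(2 + 4\right) = -24 + 4 \cdot 3 \cdot 6 = -24 + 4 \cdot 18 = -24 + 72 = 48$)
$u{\left(v \right)} = -14$ ($u{\left(v \right)} = 48 - 62 = -14$)
$u{\left(I{\left(-8,3 \right)} \right)} - 39715 = -14 - 39715 = -39729$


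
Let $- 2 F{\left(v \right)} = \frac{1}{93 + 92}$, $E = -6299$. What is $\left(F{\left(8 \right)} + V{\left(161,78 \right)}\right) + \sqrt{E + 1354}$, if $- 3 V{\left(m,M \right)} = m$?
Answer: $- \frac{59573}{1110} + i \sqrt{4945} \approx -53.669 + 70.321 i$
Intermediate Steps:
$V{\left(m,M \right)} = - \frac{m}{3}$
$F{\left(v \right)} = - \frac{1}{370}$ ($F{\left(v \right)} = - \frac{1}{2 \left(93 + 92\right)} = - \frac{1}{2 \cdot 185} = \left(- \frac{1}{2}\right) \frac{1}{185} = - \frac{1}{370}$)
$\left(F{\left(8 \right)} + V{\left(161,78 \right)}\right) + \sqrt{E + 1354} = \left(- \frac{1}{370} - \frac{161}{3}\right) + \sqrt{-6299 + 1354} = \left(- \frac{1}{370} - \frac{161}{3}\right) + \sqrt{-4945} = - \frac{59573}{1110} + i \sqrt{4945}$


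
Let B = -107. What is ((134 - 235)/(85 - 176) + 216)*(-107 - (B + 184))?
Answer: -3635288/91 ≈ -39948.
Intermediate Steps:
((134 - 235)/(85 - 176) + 216)*(-107 - (B + 184)) = ((134 - 235)/(85 - 176) + 216)*(-107 - (-107 + 184)) = (-101/(-91) + 216)*(-107 - 1*77) = (-101*(-1/91) + 216)*(-107 - 77) = (101/91 + 216)*(-184) = (19757/91)*(-184) = -3635288/91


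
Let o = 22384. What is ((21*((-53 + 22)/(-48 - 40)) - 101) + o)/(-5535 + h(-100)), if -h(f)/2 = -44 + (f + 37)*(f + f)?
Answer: -1961555/2696936 ≈ -0.72733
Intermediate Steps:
h(f) = 88 - 4*f*(37 + f) (h(f) = -2*(-44 + (f + 37)*(f + f)) = -2*(-44 + (37 + f)*(2*f)) = -2*(-44 + 2*f*(37 + f)) = 88 - 4*f*(37 + f))
((21*((-53 + 22)/(-48 - 40)) - 101) + o)/(-5535 + h(-100)) = ((21*((-53 + 22)/(-48 - 40)) - 101) + 22384)/(-5535 + (88 - 148*(-100) - 4*(-100)**2)) = ((21*(-31/(-88)) - 101) + 22384)/(-5535 + (88 + 14800 - 4*10000)) = ((21*(-31*(-1/88)) - 101) + 22384)/(-5535 + (88 + 14800 - 40000)) = ((21*(31/88) - 101) + 22384)/(-5535 - 25112) = ((651/88 - 101) + 22384)/(-30647) = (-8237/88 + 22384)*(-1/30647) = (1961555/88)*(-1/30647) = -1961555/2696936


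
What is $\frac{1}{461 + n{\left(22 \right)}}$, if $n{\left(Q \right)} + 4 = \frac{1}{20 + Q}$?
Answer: $\frac{42}{19195} \approx 0.0021881$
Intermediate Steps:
$n{\left(Q \right)} = -4 + \frac{1}{20 + Q}$
$\frac{1}{461 + n{\left(22 \right)}} = \frac{1}{461 + \frac{-79 - 88}{20 + 22}} = \frac{1}{461 + \frac{-79 - 88}{42}} = \frac{1}{461 + \frac{1}{42} \left(-167\right)} = \frac{1}{461 - \frac{167}{42}} = \frac{1}{\frac{19195}{42}} = \frac{42}{19195}$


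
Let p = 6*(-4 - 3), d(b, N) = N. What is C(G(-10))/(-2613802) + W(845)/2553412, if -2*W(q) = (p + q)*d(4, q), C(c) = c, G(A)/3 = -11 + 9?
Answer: -886762749563/6674113392424 ≈ -0.13287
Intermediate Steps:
G(A) = -6 (G(A) = 3*(-11 + 9) = 3*(-2) = -6)
p = -42 (p = 6*(-7) = -42)
W(q) = -q*(-42 + q)/2 (W(q) = -(-42 + q)*q/2 = -q*(-42 + q)/2)
C(G(-10))/(-2613802) + W(845)/2553412 = -6/(-2613802) + ((½)*845*(42 - 1*845))/2553412 = -6*(-1/2613802) + ((½)*845*(42 - 845))*(1/2553412) = 3/1306901 + ((½)*845*(-803))*(1/2553412) = 3/1306901 - 678535/2*1/2553412 = 3/1306901 - 678535/5106824 = -886762749563/6674113392424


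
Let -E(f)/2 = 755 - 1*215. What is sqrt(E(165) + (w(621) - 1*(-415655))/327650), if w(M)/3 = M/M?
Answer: I*sqrt(1158066939563)/32765 ≈ 32.844*I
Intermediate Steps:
w(M) = 3 (w(M) = 3*(M/M) = 3*1 = 3)
E(f) = -1080 (E(f) = -2*(755 - 1*215) = -2*(755 - 215) = -2*540 = -1080)
sqrt(E(165) + (w(621) - 1*(-415655))/327650) = sqrt(-1080 + (3 - 1*(-415655))/327650) = sqrt(-1080 + (3 + 415655)*(1/327650)) = sqrt(-1080 + 415658*(1/327650)) = sqrt(-1080 + 207829/163825) = sqrt(-176723171/163825) = I*sqrt(1158066939563)/32765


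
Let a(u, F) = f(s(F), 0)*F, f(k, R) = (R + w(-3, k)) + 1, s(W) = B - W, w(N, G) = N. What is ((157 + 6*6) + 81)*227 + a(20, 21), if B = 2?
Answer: 62156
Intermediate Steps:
s(W) = 2 - W
f(k, R) = -2 + R (f(k, R) = (R - 3) + 1 = (-3 + R) + 1 = -2 + R)
a(u, F) = -2*F (a(u, F) = (-2 + 0)*F = -2*F)
((157 + 6*6) + 81)*227 + a(20, 21) = ((157 + 6*6) + 81)*227 - 2*21 = ((157 + 36) + 81)*227 - 42 = (193 + 81)*227 - 42 = 274*227 - 42 = 62198 - 42 = 62156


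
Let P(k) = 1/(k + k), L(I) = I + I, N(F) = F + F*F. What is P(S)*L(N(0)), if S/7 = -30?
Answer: 0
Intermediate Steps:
N(F) = F + F²
S = -210 (S = 7*(-30) = -210)
L(I) = 2*I
P(k) = 1/(2*k)
P(S)*L(N(0)) = ((½)/(-210))*(2*(0*(1 + 0))) = ((½)*(-1/210))*(2*(0*1)) = -0/210 = -1/420*0 = 0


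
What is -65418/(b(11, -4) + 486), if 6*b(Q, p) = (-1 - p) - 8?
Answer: -392508/2911 ≈ -134.84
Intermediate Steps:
b(Q, p) = -3/2 - p/6 (b(Q, p) = ((-1 - p) - 8)/6 = (-9 - p)/6 = -3/2 - p/6)
-65418/(b(11, -4) + 486) = -65418/((-3/2 - ⅙*(-4)) + 486) = -65418/((-3/2 + ⅔) + 486) = -65418/(-⅚ + 486) = -65418/(1*(2911/6)) = -65418/2911/6 = -65418*6/2911 = -392508/2911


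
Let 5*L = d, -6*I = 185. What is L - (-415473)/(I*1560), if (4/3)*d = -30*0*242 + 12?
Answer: -8889/1300 ≈ -6.8377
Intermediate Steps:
I = -185/6 (I = -⅙*185 = -185/6 ≈ -30.833)
d = 9 (d = 3*(-30*0*242 + 12)/4 = 3*(0*242 + 12)/4 = 3*(0 + 12)/4 = (¾)*12 = 9)
L = 9/5 (L = (⅕)*9 = 9/5 ≈ 1.8000)
L - (-415473)/(I*1560) = 9/5 - (-415473)/((-185/6*1560)) = 9/5 - (-415473)/(-48100) = 9/5 - (-415473)*(-1)/48100 = 9/5 - 1*11229/1300 = 9/5 - 11229/1300 = -8889/1300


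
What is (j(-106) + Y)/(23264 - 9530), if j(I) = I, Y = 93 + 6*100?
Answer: 587/13734 ≈ 0.042741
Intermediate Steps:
Y = 693 (Y = 93 + 600 = 693)
(j(-106) + Y)/(23264 - 9530) = (-106 + 693)/(23264 - 9530) = 587/13734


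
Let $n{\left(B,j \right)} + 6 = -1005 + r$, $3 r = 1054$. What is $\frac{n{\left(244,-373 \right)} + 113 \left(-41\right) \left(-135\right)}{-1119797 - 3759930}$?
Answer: $- \frac{1874386}{14639181} \approx -0.12804$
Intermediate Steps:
$r = \frac{1054}{3}$ ($r = \frac{1}{3} \cdot 1054 = \frac{1054}{3} \approx 351.33$)
$n{\left(B,j \right)} = - \frac{1979}{3}$ ($n{\left(B,j \right)} = -6 + \left(-1005 + \frac{1054}{3}\right) = -6 - \frac{1961}{3} = - \frac{1979}{3}$)
$\frac{n{\left(244,-373 \right)} + 113 \left(-41\right) \left(-135\right)}{-1119797 - 3759930} = \frac{- \frac{1979}{3} + 113 \left(-41\right) \left(-135\right)}{-1119797 - 3759930} = \frac{- \frac{1979}{3} - -625455}{-4879727} = \left(- \frac{1979}{3} + 625455\right) \left(- \frac{1}{4879727}\right) = \frac{1874386}{3} \left(- \frac{1}{4879727}\right) = - \frac{1874386}{14639181}$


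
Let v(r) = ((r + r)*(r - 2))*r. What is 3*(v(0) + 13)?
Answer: 39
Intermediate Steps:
v(r) = 2*r**2*(-2 + r) (v(r) = ((2*r)*(-2 + r))*r = (2*r*(-2 + r))*r = 2*r**2*(-2 + r))
3*(v(0) + 13) = 3*(2*0**2*(-2 + 0) + 13) = 3*(2*0*(-2) + 13) = 3*(0 + 13) = 3*13 = 39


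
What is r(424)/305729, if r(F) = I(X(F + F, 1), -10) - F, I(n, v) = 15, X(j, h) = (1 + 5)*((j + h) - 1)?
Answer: -409/305729 ≈ -0.0013378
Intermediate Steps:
X(j, h) = -6 + 6*h + 6*j (X(j, h) = 6*((h + j) - 1) = 6*(-1 + h + j) = -6 + 6*h + 6*j)
r(F) = 15 - F
r(424)/305729 = (15 - 1*424)/305729 = (15 - 424)*(1/305729) = -409*1/305729 = -409/305729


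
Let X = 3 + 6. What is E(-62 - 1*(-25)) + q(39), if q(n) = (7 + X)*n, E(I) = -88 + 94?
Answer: 630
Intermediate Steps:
X = 9
E(I) = 6
q(n) = 16*n (q(n) = (7 + 9)*n = 16*n)
E(-62 - 1*(-25)) + q(39) = 6 + 16*39 = 6 + 624 = 630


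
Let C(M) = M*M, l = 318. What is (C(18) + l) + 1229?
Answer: 1871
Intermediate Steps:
C(M) = M²
(C(18) + l) + 1229 = (18² + 318) + 1229 = (324 + 318) + 1229 = 642 + 1229 = 1871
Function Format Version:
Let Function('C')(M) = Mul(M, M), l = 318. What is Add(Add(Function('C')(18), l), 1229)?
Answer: 1871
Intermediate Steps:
Function('C')(M) = Pow(M, 2)
Add(Add(Function('C')(18), l), 1229) = Add(Add(Pow(18, 2), 318), 1229) = Add(Add(324, 318), 1229) = Add(642, 1229) = 1871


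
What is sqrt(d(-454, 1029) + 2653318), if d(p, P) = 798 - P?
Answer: sqrt(2653087) ≈ 1628.8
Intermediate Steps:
sqrt(d(-454, 1029) + 2653318) = sqrt((798 - 1*1029) + 2653318) = sqrt((798 - 1029) + 2653318) = sqrt(-231 + 2653318) = sqrt(2653087)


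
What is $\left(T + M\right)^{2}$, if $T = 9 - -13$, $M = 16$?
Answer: $1444$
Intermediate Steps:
$T = 22$ ($T = 9 + 13 = 22$)
$\left(T + M\right)^{2} = \left(22 + 16\right)^{2} = 38^{2} = 1444$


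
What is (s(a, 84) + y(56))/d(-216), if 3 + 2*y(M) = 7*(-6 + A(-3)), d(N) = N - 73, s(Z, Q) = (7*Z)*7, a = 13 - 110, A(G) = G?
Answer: 4786/289 ≈ 16.561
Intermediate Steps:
a = -97
s(Z, Q) = 49*Z
d(N) = -73 + N
y(M) = -33 (y(M) = -3/2 + (7*(-6 - 3))/2 = -3/2 + (7*(-9))/2 = -3/2 + (½)*(-63) = -3/2 - 63/2 = -33)
(s(a, 84) + y(56))/d(-216) = (49*(-97) - 33)/(-73 - 216) = (-4753 - 33)/(-289) = -4786*(-1/289) = 4786/289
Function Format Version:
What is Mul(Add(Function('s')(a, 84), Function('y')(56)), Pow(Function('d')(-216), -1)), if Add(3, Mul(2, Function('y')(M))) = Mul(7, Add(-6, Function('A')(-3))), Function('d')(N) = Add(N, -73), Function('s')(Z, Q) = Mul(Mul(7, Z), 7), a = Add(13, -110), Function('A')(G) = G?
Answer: Rational(4786, 289) ≈ 16.561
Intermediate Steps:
a = -97
Function('s')(Z, Q) = Mul(49, Z)
Function('d')(N) = Add(-73, N)
Function('y')(M) = -33 (Function('y')(M) = Add(Rational(-3, 2), Mul(Rational(1, 2), Mul(7, Add(-6, -3)))) = Add(Rational(-3, 2), Mul(Rational(1, 2), Mul(7, -9))) = Add(Rational(-3, 2), Mul(Rational(1, 2), -63)) = Add(Rational(-3, 2), Rational(-63, 2)) = -33)
Mul(Add(Function('s')(a, 84), Function('y')(56)), Pow(Function('d')(-216), -1)) = Mul(Add(Mul(49, -97), -33), Pow(Add(-73, -216), -1)) = Mul(Add(-4753, -33), Pow(-289, -1)) = Mul(-4786, Rational(-1, 289)) = Rational(4786, 289)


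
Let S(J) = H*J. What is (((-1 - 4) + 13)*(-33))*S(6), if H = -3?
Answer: 4752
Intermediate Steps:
S(J) = -3*J
(((-1 - 4) + 13)*(-33))*S(6) = (((-1 - 4) + 13)*(-33))*(-3*6) = ((-5 + 13)*(-33))*(-18) = (8*(-33))*(-18) = -264*(-18) = 4752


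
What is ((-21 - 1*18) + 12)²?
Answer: 729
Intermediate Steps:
((-21 - 1*18) + 12)² = ((-21 - 18) + 12)² = (-39 + 12)² = (-27)² = 729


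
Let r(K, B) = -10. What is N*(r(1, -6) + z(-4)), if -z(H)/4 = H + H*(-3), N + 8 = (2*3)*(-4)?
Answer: 1344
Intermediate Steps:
N = -32 (N = -8 + (2*3)*(-4) = -8 + 6*(-4) = -8 - 24 = -32)
z(H) = 8*H (z(H) = -4*(H + H*(-3)) = -4*(H - 3*H) = -(-8)*H = 8*H)
N*(r(1, -6) + z(-4)) = -32*(-10 + 8*(-4)) = -32*(-10 - 32) = -32*(-42) = 1344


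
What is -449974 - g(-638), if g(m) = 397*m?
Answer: -196688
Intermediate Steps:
-449974 - g(-638) = -449974 - 397*(-638) = -449974 - 1*(-253286) = -449974 + 253286 = -196688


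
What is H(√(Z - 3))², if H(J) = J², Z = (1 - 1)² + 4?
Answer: 1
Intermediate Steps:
Z = 4 (Z = 0² + 4 = 0 + 4 = 4)
H(√(Z - 3))² = ((√(4 - 3))²)² = ((√1)²)² = (1²)² = 1² = 1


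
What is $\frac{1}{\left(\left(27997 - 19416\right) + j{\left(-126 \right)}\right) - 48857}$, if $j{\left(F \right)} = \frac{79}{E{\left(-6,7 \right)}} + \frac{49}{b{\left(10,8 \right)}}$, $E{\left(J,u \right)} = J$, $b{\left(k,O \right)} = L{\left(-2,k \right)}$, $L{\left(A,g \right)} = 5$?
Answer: $- \frac{30}{1208381} \approx -2.4827 \cdot 10^{-5}$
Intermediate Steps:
$b{\left(k,O \right)} = 5$
$j{\left(F \right)} = - \frac{101}{30}$ ($j{\left(F \right)} = \frac{79}{-6} + \frac{49}{5} = 79 \left(- \frac{1}{6}\right) + 49 \cdot \frac{1}{5} = - \frac{79}{6} + \frac{49}{5} = - \frac{101}{30}$)
$\frac{1}{\left(\left(27997 - 19416\right) + j{\left(-126 \right)}\right) - 48857} = \frac{1}{\left(\left(27997 - 19416\right) - \frac{101}{30}\right) - 48857} = \frac{1}{\left(8581 - \frac{101}{30}\right) - 48857} = \frac{1}{\frac{257329}{30} - 48857} = \frac{1}{- \frac{1208381}{30}} = - \frac{30}{1208381}$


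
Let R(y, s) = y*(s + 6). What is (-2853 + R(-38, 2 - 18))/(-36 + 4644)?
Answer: -2473/4608 ≈ -0.53668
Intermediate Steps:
R(y, s) = y*(6 + s)
(-2853 + R(-38, 2 - 18))/(-36 + 4644) = (-2853 - 38*(6 + (2 - 18)))/(-36 + 4644) = (-2853 - 38*(6 - 16))/4608 = (-2853 - 38*(-10))*(1/4608) = (-2853 + 380)*(1/4608) = -2473*1/4608 = -2473/4608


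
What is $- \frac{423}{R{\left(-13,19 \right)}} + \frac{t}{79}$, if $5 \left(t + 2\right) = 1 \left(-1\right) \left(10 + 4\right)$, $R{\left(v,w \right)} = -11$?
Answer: $\frac{166821}{4345} \approx 38.394$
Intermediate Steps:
$t = - \frac{24}{5}$ ($t = -2 + \frac{1 \left(-1\right) \left(10 + 4\right)}{5} = -2 + \frac{\left(-1\right) 14}{5} = -2 + \frac{1}{5} \left(-14\right) = -2 - \frac{14}{5} = - \frac{24}{5} \approx -4.8$)
$- \frac{423}{R{\left(-13,19 \right)}} + \frac{t}{79} = - \frac{423}{-11} - \frac{24}{5 \cdot 79} = \left(-423\right) \left(- \frac{1}{11}\right) - \frac{24}{395} = \frac{423}{11} - \frac{24}{395} = \frac{166821}{4345}$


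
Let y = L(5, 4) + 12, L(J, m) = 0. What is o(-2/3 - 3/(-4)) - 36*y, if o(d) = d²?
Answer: -62207/144 ≈ -431.99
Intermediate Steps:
y = 12 (y = 0 + 12 = 12)
o(-2/3 - 3/(-4)) - 36*y = (-2/3 - 3/(-4))² - 36*12 = (-2*⅓ - 3*(-¼))² - 432 = (-⅔ + ¾)² - 432 = (1/12)² - 432 = 1/144 - 432 = -62207/144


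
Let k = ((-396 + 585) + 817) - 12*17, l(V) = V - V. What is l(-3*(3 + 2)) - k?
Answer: -802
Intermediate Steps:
l(V) = 0
k = 802 (k = (189 + 817) - 204 = 1006 - 204 = 802)
l(-3*(3 + 2)) - k = 0 - 1*802 = 0 - 802 = -802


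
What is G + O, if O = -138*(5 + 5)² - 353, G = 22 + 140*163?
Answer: 8689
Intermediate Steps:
G = 22842 (G = 22 + 22820 = 22842)
O = -14153 (O = -138*10² - 353 = -138*100 - 353 = -13800 - 353 = -14153)
G + O = 22842 - 14153 = 8689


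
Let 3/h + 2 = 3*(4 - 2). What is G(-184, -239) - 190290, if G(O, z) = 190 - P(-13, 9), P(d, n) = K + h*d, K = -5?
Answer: -760341/4 ≈ -1.9009e+5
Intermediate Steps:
h = ¾ (h = 3/(-2 + 3*(4 - 2)) = 3/(-2 + 3*2) = 3/(-2 + 6) = 3/4 = 3*(¼) = ¾ ≈ 0.75000)
P(d, n) = -5 + 3*d/4
G(O, z) = 819/4 (G(O, z) = 190 - (-5 + (¾)*(-13)) = 190 - (-5 - 39/4) = 190 - 1*(-59/4) = 190 + 59/4 = 819/4)
G(-184, -239) - 190290 = 819/4 - 190290 = -760341/4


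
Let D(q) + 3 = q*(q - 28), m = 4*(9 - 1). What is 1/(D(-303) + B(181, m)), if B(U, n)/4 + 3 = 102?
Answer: 1/100686 ≈ 9.9319e-6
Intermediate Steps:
m = 32 (m = 4*8 = 32)
D(q) = -3 + q*(-28 + q) (D(q) = -3 + q*(q - 28) = -3 + q*(-28 + q))
B(U, n) = 396 (B(U, n) = -12 + 4*102 = -12 + 408 = 396)
1/(D(-303) + B(181, m)) = 1/((-3 + (-303)² - 28*(-303)) + 396) = 1/((-3 + 91809 + 8484) + 396) = 1/(100290 + 396) = 1/100686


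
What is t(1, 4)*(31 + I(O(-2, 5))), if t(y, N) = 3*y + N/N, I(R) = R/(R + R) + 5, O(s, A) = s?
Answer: 146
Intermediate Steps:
I(R) = 11/2 (I(R) = R/((2*R)) + 5 = (1/(2*R))*R + 5 = 1/2 + 5 = 11/2)
t(y, N) = 1 + 3*y (t(y, N) = 3*y + 1 = 1 + 3*y)
t(1, 4)*(31 + I(O(-2, 5))) = (1 + 3*1)*(31 + 11/2) = (1 + 3)*(73/2) = 4*(73/2) = 146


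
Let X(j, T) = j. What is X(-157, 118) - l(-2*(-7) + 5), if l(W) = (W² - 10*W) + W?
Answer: -347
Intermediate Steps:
l(W) = W² - 9*W
X(-157, 118) - l(-2*(-7) + 5) = -157 - (-2*(-7) + 5)*(-9 + (-2*(-7) + 5)) = -157 - (14 + 5)*(-9 + (14 + 5)) = -157 - 19*(-9 + 19) = -157 - 19*10 = -157 - 1*190 = -157 - 190 = -347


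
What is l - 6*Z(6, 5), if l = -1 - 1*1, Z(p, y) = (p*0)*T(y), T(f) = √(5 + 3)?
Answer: -2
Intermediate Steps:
T(f) = 2*√2 (T(f) = √8 = 2*√2)
Z(p, y) = 0 (Z(p, y) = (p*0)*(2*√2) = 0*(2*√2) = 0)
l = -2 (l = -1 - 1 = -2)
l - 6*Z(6, 5) = -2 - 6*0 = -2 + 0 = -2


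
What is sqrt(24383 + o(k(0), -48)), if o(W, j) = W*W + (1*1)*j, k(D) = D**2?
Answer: sqrt(24335) ≈ 156.00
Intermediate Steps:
o(W, j) = j + W**2 (o(W, j) = W**2 + 1*j = W**2 + j = j + W**2)
sqrt(24383 + o(k(0), -48)) = sqrt(24383 + (-48 + (0**2)**2)) = sqrt(24383 + (-48 + 0**2)) = sqrt(24383 + (-48 + 0)) = sqrt(24383 - 48) = sqrt(24335)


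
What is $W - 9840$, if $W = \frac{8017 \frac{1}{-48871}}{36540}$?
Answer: $- \frac{17571743993617}{1785746340} \approx -9840.0$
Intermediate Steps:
$W = - \frac{8017}{1785746340}$ ($W = 8017 \left(- \frac{1}{48871}\right) \frac{1}{36540} = \left(- \frac{8017}{48871}\right) \frac{1}{36540} = - \frac{8017}{1785746340} \approx -4.4894 \cdot 10^{-6}$)
$W - 9840 = - \frac{8017}{1785746340} - 9840 = - \frac{17571743993617}{1785746340}$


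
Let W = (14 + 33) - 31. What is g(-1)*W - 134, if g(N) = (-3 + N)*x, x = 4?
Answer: -390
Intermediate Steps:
g(N) = -12 + 4*N (g(N) = (-3 + N)*4 = -12 + 4*N)
W = 16 (W = 47 - 31 = 16)
g(-1)*W - 134 = (-12 + 4*(-1))*16 - 134 = (-12 - 4)*16 - 134 = -16*16 - 134 = -256 - 134 = -390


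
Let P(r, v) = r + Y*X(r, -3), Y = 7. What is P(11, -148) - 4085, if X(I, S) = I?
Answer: -3997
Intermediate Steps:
P(r, v) = 8*r (P(r, v) = r + 7*r = 8*r)
P(11, -148) - 4085 = 8*11 - 4085 = 88 - 4085 = -3997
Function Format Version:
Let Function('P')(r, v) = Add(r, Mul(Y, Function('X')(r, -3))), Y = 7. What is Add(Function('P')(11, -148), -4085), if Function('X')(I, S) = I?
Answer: -3997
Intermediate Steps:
Function('P')(r, v) = Mul(8, r) (Function('P')(r, v) = Add(r, Mul(7, r)) = Mul(8, r))
Add(Function('P')(11, -148), -4085) = Add(Mul(8, 11), -4085) = Add(88, -4085) = -3997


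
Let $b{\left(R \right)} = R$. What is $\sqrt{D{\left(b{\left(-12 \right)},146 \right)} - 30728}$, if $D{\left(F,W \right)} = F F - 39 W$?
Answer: $i \sqrt{36278} \approx 190.47 i$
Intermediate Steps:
$D{\left(F,W \right)} = F^{2} - 39 W$
$\sqrt{D{\left(b{\left(-12 \right)},146 \right)} - 30728} = \sqrt{\left(\left(-12\right)^{2} - 5694\right) - 30728} = \sqrt{\left(144 - 5694\right) - 30728} = \sqrt{-5550 - 30728} = \sqrt{-36278} = i \sqrt{36278}$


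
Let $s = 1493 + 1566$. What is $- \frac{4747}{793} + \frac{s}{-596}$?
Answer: $- \frac{5254999}{472628} \approx -11.119$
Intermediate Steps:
$s = 3059$
$- \frac{4747}{793} + \frac{s}{-596} = - \frac{4747}{793} + \frac{3059}{-596} = \left(-4747\right) \frac{1}{793} + 3059 \left(- \frac{1}{596}\right) = - \frac{4747}{793} - \frac{3059}{596} = - \frac{5254999}{472628}$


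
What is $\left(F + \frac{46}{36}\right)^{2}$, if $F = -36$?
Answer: $\frac{390625}{324} \approx 1205.6$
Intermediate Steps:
$\left(F + \frac{46}{36}\right)^{2} = \left(-36 + \frac{46}{36}\right)^{2} = \left(-36 + 46 \cdot \frac{1}{36}\right)^{2} = \left(-36 + \frac{23}{18}\right)^{2} = \left(- \frac{625}{18}\right)^{2} = \frac{390625}{324}$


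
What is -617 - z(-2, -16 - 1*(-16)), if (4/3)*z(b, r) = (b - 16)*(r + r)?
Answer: -617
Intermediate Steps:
z(b, r) = 3*r*(-16 + b)/2 (z(b, r) = 3*((b - 16)*(r + r))/4 = 3*((-16 + b)*(2*r))/4 = 3*(2*r*(-16 + b))/4 = 3*r*(-16 + b)/2)
-617 - z(-2, -16 - 1*(-16)) = -617 - 3*(-16 - 1*(-16))*(-16 - 2)/2 = -617 - 3*(-16 + 16)*(-18)/2 = -617 - 3*0*(-18)/2 = -617 - 1*0 = -617 + 0 = -617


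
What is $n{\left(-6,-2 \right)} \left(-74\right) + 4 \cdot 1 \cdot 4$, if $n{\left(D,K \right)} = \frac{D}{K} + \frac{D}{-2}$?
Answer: $-428$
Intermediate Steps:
$n{\left(D,K \right)} = - \frac{D}{2} + \frac{D}{K}$ ($n{\left(D,K \right)} = \frac{D}{K} + D \left(- \frac{1}{2}\right) = \frac{D}{K} - \frac{D}{2} = - \frac{D}{2} + \frac{D}{K}$)
$n{\left(-6,-2 \right)} \left(-74\right) + 4 \cdot 1 \cdot 4 = \left(\left(- \frac{1}{2}\right) \left(-6\right) - \frac{6}{-2}\right) \left(-74\right) + 4 \cdot 1 \cdot 4 = \left(3 - -3\right) \left(-74\right) + 4 \cdot 4 = \left(3 + 3\right) \left(-74\right) + 16 = 6 \left(-74\right) + 16 = -444 + 16 = -428$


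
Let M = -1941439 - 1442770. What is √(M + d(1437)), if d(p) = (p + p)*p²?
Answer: √5931336697 ≈ 77015.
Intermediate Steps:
M = -3384209
d(p) = 2*p³ (d(p) = (2*p)*p² = 2*p³)
√(M + d(1437)) = √(-3384209 + 2*1437³) = √(-3384209 + 2*2967360453) = √(-3384209 + 5934720906) = √5931336697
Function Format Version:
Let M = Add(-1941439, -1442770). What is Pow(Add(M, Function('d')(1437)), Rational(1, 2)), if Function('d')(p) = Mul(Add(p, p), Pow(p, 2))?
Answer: Pow(5931336697, Rational(1, 2)) ≈ 77015.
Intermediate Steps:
M = -3384209
Function('d')(p) = Mul(2, Pow(p, 3)) (Function('d')(p) = Mul(Mul(2, p), Pow(p, 2)) = Mul(2, Pow(p, 3)))
Pow(Add(M, Function('d')(1437)), Rational(1, 2)) = Pow(Add(-3384209, Mul(2, Pow(1437, 3))), Rational(1, 2)) = Pow(Add(-3384209, Mul(2, 2967360453)), Rational(1, 2)) = Pow(Add(-3384209, 5934720906), Rational(1, 2)) = Pow(5931336697, Rational(1, 2))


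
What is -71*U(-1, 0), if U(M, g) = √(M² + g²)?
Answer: -71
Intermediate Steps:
-71*U(-1, 0) = -71*√((-1)² + 0²) = -71*√(1 + 0) = -71*√1 = -71*1 = -71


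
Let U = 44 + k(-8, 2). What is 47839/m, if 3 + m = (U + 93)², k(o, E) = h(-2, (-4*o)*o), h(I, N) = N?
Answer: 47839/14158 ≈ 3.3789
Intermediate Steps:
k(o, E) = -4*o² (k(o, E) = (-4*o)*o = -4*o²)
U = -212 (U = 44 - 4*(-8)² = 44 - 4*64 = 44 - 256 = -212)
m = 14158 (m = -3 + (-212 + 93)² = -3 + (-119)² = -3 + 14161 = 14158)
47839/m = 47839/14158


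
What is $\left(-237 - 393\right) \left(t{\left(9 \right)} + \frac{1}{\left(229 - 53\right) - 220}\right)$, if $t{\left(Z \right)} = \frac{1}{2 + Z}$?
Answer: $- \frac{945}{22} \approx -42.955$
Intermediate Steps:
$\left(-237 - 393\right) \left(t{\left(9 \right)} + \frac{1}{\left(229 - 53\right) - 220}\right) = \left(-237 - 393\right) \left(\frac{1}{2 + 9} + \frac{1}{\left(229 - 53\right) - 220}\right) = - 630 \left(\frac{1}{11} + \frac{1}{\left(229 - 53\right) - 220}\right) = - 630 \left(\frac{1}{11} + \frac{1}{176 - 220}\right) = - 630 \left(\frac{1}{11} + \frac{1}{-44}\right) = - 630 \left(\frac{1}{11} - \frac{1}{44}\right) = \left(-630\right) \frac{3}{44} = - \frac{945}{22}$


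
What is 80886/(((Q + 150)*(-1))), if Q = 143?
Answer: -80886/293 ≈ -276.06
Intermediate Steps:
80886/(((Q + 150)*(-1))) = 80886/(((143 + 150)*(-1))) = 80886/((293*(-1))) = 80886/(-293) = 80886*(-1/293) = -80886/293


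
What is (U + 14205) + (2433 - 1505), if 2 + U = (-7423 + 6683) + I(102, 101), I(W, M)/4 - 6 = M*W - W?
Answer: 55215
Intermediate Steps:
I(W, M) = 24 - 4*W + 4*M*W (I(W, M) = 24 + 4*(M*W - W) = 24 + 4*(-W + M*W) = 24 + (-4*W + 4*M*W) = 24 - 4*W + 4*M*W)
U = 40082 (U = -2 + ((-7423 + 6683) + (24 - 4*102 + 4*101*102)) = -2 + (-740 + (24 - 408 + 41208)) = -2 + (-740 + 40824) = -2 + 40084 = 40082)
(U + 14205) + (2433 - 1505) = (40082 + 14205) + (2433 - 1505) = 54287 + 928 = 55215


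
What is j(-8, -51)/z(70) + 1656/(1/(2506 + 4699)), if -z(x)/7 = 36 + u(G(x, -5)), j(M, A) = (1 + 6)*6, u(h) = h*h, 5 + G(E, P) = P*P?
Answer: 2601062637/218 ≈ 1.1931e+7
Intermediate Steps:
G(E, P) = -5 + P**2 (G(E, P) = -5 + P*P = -5 + P**2)
u(h) = h**2
j(M, A) = 42 (j(M, A) = 7*6 = 42)
z(x) = -3052 (z(x) = -7*(36 + (-5 + (-5)**2)**2) = -7*(36 + (-5 + 25)**2) = -7*(36 + 20**2) = -7*(36 + 400) = -7*436 = -3052)
j(-8, -51)/z(70) + 1656/(1/(2506 + 4699)) = 42/(-3052) + 1656/(1/(2506 + 4699)) = 42*(-1/3052) + 1656/(1/7205) = -3/218 + 1656/(1/7205) = -3/218 + 1656*7205 = -3/218 + 11931480 = 2601062637/218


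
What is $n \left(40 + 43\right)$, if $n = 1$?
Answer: $83$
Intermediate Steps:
$n \left(40 + 43\right) = 1 \left(40 + 43\right) = 1 \cdot 83 = 83$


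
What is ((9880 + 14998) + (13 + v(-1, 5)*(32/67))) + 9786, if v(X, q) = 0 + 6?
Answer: 2323551/67 ≈ 34680.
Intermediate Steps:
v(X, q) = 6
((9880 + 14998) + (13 + v(-1, 5)*(32/67))) + 9786 = ((9880 + 14998) + (13 + 6*(32/67))) + 9786 = (24878 + (13 + 6*(32*(1/67)))) + 9786 = (24878 + (13 + 6*(32/67))) + 9786 = (24878 + (13 + 192/67)) + 9786 = (24878 + 1063/67) + 9786 = 1667889/67 + 9786 = 2323551/67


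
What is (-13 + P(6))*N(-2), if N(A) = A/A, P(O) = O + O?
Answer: -1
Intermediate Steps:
P(O) = 2*O
N(A) = 1
(-13 + P(6))*N(-2) = (-13 + 2*6)*1 = (-13 + 12)*1 = -1*1 = -1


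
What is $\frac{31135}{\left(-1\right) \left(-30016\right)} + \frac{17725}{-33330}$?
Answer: $\frac{50569595}{100043328} \approx 0.50548$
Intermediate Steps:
$\frac{31135}{\left(-1\right) \left(-30016\right)} + \frac{17725}{-33330} = \frac{31135}{30016} + 17725 \left(- \frac{1}{33330}\right) = 31135 \cdot \frac{1}{30016} - \frac{3545}{6666} = \frac{31135}{30016} - \frac{3545}{6666} = \frac{50569595}{100043328}$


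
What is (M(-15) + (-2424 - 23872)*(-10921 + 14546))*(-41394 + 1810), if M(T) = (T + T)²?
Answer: 3773230006400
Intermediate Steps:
M(T) = 4*T² (M(T) = (2*T)² = 4*T²)
(M(-15) + (-2424 - 23872)*(-10921 + 14546))*(-41394 + 1810) = (4*(-15)² + (-2424 - 23872)*(-10921 + 14546))*(-41394 + 1810) = (4*225 - 26296*3625)*(-39584) = (900 - 95323000)*(-39584) = -95322100*(-39584) = 3773230006400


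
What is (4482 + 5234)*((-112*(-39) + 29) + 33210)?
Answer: 365389612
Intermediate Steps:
(4482 + 5234)*((-112*(-39) + 29) + 33210) = 9716*((4368 + 29) + 33210) = 9716*(4397 + 33210) = 9716*37607 = 365389612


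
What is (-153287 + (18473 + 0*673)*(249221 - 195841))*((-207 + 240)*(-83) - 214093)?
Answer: -213782356144896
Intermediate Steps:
(-153287 + (18473 + 0*673)*(249221 - 195841))*((-207 + 240)*(-83) - 214093) = (-153287 + (18473 + 0)*53380)*(33*(-83) - 214093) = (-153287 + 18473*53380)*(-2739 - 214093) = (-153287 + 986088740)*(-216832) = 985935453*(-216832) = -213782356144896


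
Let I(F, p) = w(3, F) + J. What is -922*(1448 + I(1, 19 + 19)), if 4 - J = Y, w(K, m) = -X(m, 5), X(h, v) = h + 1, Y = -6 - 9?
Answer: -1350730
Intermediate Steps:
Y = -15
X(h, v) = 1 + h
w(K, m) = -1 - m (w(K, m) = -(1 + m) = -1 - m)
J = 19 (J = 4 - 1*(-15) = 4 + 15 = 19)
I(F, p) = 18 - F (I(F, p) = (-1 - F) + 19 = 18 - F)
-922*(1448 + I(1, 19 + 19)) = -922*(1448 + (18 - 1*1)) = -922*(1448 + (18 - 1)) = -922*(1448 + 17) = -922*1465 = -1350730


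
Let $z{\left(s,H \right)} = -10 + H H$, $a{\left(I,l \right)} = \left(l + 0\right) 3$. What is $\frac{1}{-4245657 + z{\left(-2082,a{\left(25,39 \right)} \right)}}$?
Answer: $- \frac{1}{4231978} \approx -2.363 \cdot 10^{-7}$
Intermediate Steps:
$a{\left(I,l \right)} = 3 l$ ($a{\left(I,l \right)} = l 3 = 3 l$)
$z{\left(s,H \right)} = -10 + H^{2}$
$\frac{1}{-4245657 + z{\left(-2082,a{\left(25,39 \right)} \right)}} = \frac{1}{-4245657 - \left(10 - \left(3 \cdot 39\right)^{2}\right)} = \frac{1}{-4245657 - \left(10 - 117^{2}\right)} = \frac{1}{-4245657 + \left(-10 + 13689\right)} = \frac{1}{-4245657 + 13679} = \frac{1}{-4231978} = - \frac{1}{4231978}$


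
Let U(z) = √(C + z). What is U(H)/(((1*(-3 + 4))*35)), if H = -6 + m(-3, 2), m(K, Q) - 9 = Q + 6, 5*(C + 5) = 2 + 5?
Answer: √185/175 ≈ 0.077723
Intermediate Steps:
C = -18/5 (C = -5 + (2 + 5)/5 = -5 + (⅕)*7 = -5 + 7/5 = -18/5 ≈ -3.6000)
m(K, Q) = 15 + Q (m(K, Q) = 9 + (Q + 6) = 9 + (6 + Q) = 15 + Q)
H = 11 (H = -6 + (15 + 2) = -6 + 17 = 11)
U(z) = √(-18/5 + z)
U(H)/(((1*(-3 + 4))*35)) = (√(-90 + 25*11)/5)/(((1*(-3 + 4))*35)) = (√(-90 + 275)/5)/(((1*1)*35)) = (√185/5)/((1*35)) = (√185/5)/35 = (√185/5)*(1/35) = √185/175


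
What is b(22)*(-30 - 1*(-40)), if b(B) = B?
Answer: 220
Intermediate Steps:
b(22)*(-30 - 1*(-40)) = 22*(-30 - 1*(-40)) = 22*(-30 + 40) = 22*10 = 220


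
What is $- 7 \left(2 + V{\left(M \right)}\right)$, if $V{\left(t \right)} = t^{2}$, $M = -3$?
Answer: $-77$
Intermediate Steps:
$- 7 \left(2 + V{\left(M \right)}\right) = - 7 \left(2 + \left(-3\right)^{2}\right) = - 7 \left(2 + 9\right) = \left(-7\right) 11 = -77$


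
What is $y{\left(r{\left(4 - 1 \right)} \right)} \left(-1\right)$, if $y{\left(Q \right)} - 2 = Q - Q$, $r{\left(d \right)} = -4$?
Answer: $-2$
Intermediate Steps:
$y{\left(Q \right)} = 2$ ($y{\left(Q \right)} = 2 + \left(Q - Q\right) = 2 + 0 = 2$)
$y{\left(r{\left(4 - 1 \right)} \right)} \left(-1\right) = 2 \left(-1\right) = -2$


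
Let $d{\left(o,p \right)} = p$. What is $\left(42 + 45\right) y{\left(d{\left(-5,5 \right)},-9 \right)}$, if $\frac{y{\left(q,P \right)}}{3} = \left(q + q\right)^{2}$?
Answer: $26100$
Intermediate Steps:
$y{\left(q,P \right)} = 12 q^{2}$ ($y{\left(q,P \right)} = 3 \left(q + q\right)^{2} = 3 \left(2 q\right)^{2} = 3 \cdot 4 q^{2} = 12 q^{2}$)
$\left(42 + 45\right) y{\left(d{\left(-5,5 \right)},-9 \right)} = \left(42 + 45\right) 12 \cdot 5^{2} = 87 \cdot 12 \cdot 25 = 87 \cdot 300 = 26100$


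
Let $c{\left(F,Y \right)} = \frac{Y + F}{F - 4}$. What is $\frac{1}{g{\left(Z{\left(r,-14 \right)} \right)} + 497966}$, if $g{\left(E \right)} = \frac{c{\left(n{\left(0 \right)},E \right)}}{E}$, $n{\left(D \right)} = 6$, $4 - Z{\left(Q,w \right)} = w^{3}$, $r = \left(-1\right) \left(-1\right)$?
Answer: $\frac{916}{456137315} \approx 2.0082 \cdot 10^{-6}$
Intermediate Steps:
$r = 1$
$Z{\left(Q,w \right)} = 4 - w^{3}$
$c{\left(F,Y \right)} = \frac{F + Y}{-4 + F}$
$g{\left(E \right)} = \frac{3 + \frac{E}{2}}{E}$ ($g{\left(E \right)} = \frac{\frac{1}{-4 + 6} \left(6 + E\right)}{E} = \frac{\frac{1}{2} \left(6 + E\right)}{E} = \frac{3 + \frac{E}{2}}{E}$)
$\frac{1}{g{\left(Z{\left(r,-14 \right)} \right)} + 497966} = \frac{1}{\frac{6 + \left(4 - \left(-14\right)^{3}\right)}{2 \left(4 - \left(-14\right)^{3}\right)} + 497966} = \frac{1}{\frac{6 + \left(4 - -2744\right)}{2 \left(4 - -2744\right)} + 497966} = \frac{1}{\frac{6 + \left(4 + 2744\right)}{2 \left(4 + 2744\right)} + 497966} = \frac{1}{\frac{6 + 2748}{2 \cdot 2748} + 497966} = \frac{1}{\frac{1}{2} \cdot \frac{1}{2748} \cdot 2754 + 497966} = \frac{1}{\frac{459}{916} + 497966} = \frac{1}{\frac{456137315}{916}} = \frac{916}{456137315}$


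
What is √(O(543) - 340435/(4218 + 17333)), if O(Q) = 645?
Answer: 2*√73057674490/21551 ≈ 25.084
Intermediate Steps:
√(O(543) - 340435/(4218 + 17333)) = √(645 - 340435/(4218 + 17333)) = √(645 - 340435/21551) = √(13559960/21551) = 2*√73057674490/21551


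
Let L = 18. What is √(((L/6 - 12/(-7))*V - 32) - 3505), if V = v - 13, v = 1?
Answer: 3*I*√19565/7 ≈ 59.946*I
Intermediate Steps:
V = -12 (V = 1 - 13 = -12)
√(((L/6 - 12/(-7))*V - 32) - 3505) = √(((18/6 - 12/(-7))*(-12) - 32) - 3505) = √(((18*(⅙) - 12*(-⅐))*(-12) - 32) - 3505) = √(((3 + 12/7)*(-12) - 32) - 3505) = √(((33/7)*(-12) - 32) - 3505) = √((-396/7 - 32) - 3505) = √(-620/7 - 3505) = √(-25155/7) = 3*I*√19565/7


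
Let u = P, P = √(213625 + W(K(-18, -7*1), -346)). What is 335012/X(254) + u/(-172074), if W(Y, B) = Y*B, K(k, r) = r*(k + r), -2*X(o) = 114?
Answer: -335012/57 - 5*√6123/172074 ≈ -5877.4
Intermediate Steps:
X(o) = -57 (X(o) = -½*114 = -57)
W(Y, B) = B*Y
P = 5*√6123 (P = √(213625 - 346*(-7*1)*(-18 - 7*1)) = √(213625 - (-2422)*(-18 - 7)) = √(213625 - (-2422)*(-25)) = √(213625 - 346*175) = √(213625 - 60550) = √153075 = 5*√6123 ≈ 391.25)
u = 5*√6123 ≈ 391.25
335012/X(254) + u/(-172074) = 335012/(-57) + (5*√6123)/(-172074) = 335012*(-1/57) + (5*√6123)*(-1/172074) = -335012/57 - 5*√6123/172074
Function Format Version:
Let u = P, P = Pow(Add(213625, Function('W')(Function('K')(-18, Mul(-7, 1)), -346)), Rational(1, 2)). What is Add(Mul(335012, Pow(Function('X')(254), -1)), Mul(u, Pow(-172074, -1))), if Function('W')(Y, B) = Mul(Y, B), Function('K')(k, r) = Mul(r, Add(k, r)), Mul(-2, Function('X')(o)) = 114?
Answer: Add(Rational(-335012, 57), Mul(Rational(-5, 172074), Pow(6123, Rational(1, 2)))) ≈ -5877.4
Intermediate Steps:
Function('X')(o) = -57 (Function('X')(o) = Mul(Rational(-1, 2), 114) = -57)
Function('W')(Y, B) = Mul(B, Y)
P = Mul(5, Pow(6123, Rational(1, 2))) (P = Pow(Add(213625, Mul(-346, Mul(Mul(-7, 1), Add(-18, Mul(-7, 1))))), Rational(1, 2)) = Pow(Add(213625, Mul(-346, Mul(-7, Add(-18, -7)))), Rational(1, 2)) = Pow(Add(213625, Mul(-346, Mul(-7, -25))), Rational(1, 2)) = Pow(Add(213625, Mul(-346, 175)), Rational(1, 2)) = Pow(Add(213625, -60550), Rational(1, 2)) = Pow(153075, Rational(1, 2)) = Mul(5, Pow(6123, Rational(1, 2))) ≈ 391.25)
u = Mul(5, Pow(6123, Rational(1, 2))) ≈ 391.25
Add(Mul(335012, Pow(Function('X')(254), -1)), Mul(u, Pow(-172074, -1))) = Add(Mul(335012, Pow(-57, -1)), Mul(Mul(5, Pow(6123, Rational(1, 2))), Pow(-172074, -1))) = Add(Mul(335012, Rational(-1, 57)), Mul(Mul(5, Pow(6123, Rational(1, 2))), Rational(-1, 172074))) = Add(Rational(-335012, 57), Mul(Rational(-5, 172074), Pow(6123, Rational(1, 2))))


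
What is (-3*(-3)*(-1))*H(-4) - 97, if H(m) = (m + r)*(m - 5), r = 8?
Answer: 227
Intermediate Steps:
H(m) = (-5 + m)*(8 + m) (H(m) = (m + 8)*(m - 5) = (8 + m)*(-5 + m) = (-5 + m)*(8 + m))
(-3*(-3)*(-1))*H(-4) - 97 = (-3*(-3)*(-1))*(-40 + (-4)² + 3*(-4)) - 97 = (9*(-1))*(-40 + 16 - 12) - 97 = -9*(-36) - 97 = 324 - 97 = 227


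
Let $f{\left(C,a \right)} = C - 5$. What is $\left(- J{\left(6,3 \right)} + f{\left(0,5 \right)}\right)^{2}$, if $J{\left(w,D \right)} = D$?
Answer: $64$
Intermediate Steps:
$f{\left(C,a \right)} = -5 + C$
$\left(- J{\left(6,3 \right)} + f{\left(0,5 \right)}\right)^{2} = \left(\left(-1\right) 3 + \left(-5 + 0\right)\right)^{2} = \left(-3 - 5\right)^{2} = \left(-8\right)^{2} = 64$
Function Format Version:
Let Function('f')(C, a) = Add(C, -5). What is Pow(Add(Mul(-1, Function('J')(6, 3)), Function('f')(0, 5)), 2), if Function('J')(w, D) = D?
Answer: 64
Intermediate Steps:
Function('f')(C, a) = Add(-5, C)
Pow(Add(Mul(-1, Function('J')(6, 3)), Function('f')(0, 5)), 2) = Pow(Add(Mul(-1, 3), Add(-5, 0)), 2) = Pow(Add(-3, -5), 2) = Pow(-8, 2) = 64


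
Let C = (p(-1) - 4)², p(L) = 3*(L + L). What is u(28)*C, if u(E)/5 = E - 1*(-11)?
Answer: 19500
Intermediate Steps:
p(L) = 6*L (p(L) = 3*(2*L) = 6*L)
u(E) = 55 + 5*E (u(E) = 5*(E - 1*(-11)) = 5*(E + 11) = 5*(11 + E) = 55 + 5*E)
C = 100 (C = (6*(-1) - 4)² = (-6 - 4)² = (-10)² = 100)
u(28)*C = (55 + 5*28)*100 = (55 + 140)*100 = 195*100 = 19500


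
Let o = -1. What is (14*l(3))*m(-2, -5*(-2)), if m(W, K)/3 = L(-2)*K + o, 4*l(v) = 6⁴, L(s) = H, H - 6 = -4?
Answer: 258552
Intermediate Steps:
H = 2 (H = 6 - 4 = 2)
L(s) = 2
l(v) = 324 (l(v) = (¼)*6⁴ = (¼)*1296 = 324)
m(W, K) = -3 + 6*K (m(W, K) = 3*(2*K - 1) = 3*(-1 + 2*K) = -3 + 6*K)
(14*l(3))*m(-2, -5*(-2)) = (14*324)*(-3 + 6*(-5*(-2))) = 4536*(-3 + 6*10) = 4536*(-3 + 60) = 4536*57 = 258552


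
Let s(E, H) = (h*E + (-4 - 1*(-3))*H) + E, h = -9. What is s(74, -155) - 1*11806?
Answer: -12243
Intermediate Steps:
s(E, H) = -H - 8*E (s(E, H) = (-9*E + (-4 - 1*(-3))*H) + E = (-9*E + (-4 + 3)*H) + E = (-9*E - H) + E = (-H - 9*E) + E = -H - 8*E)
s(74, -155) - 1*11806 = (-1*(-155) - 8*74) - 1*11806 = (155 - 592) - 11806 = -437 - 11806 = -12243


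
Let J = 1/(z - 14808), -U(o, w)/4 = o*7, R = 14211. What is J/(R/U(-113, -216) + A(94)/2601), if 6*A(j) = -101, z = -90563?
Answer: -3526956/1666798383503 ≈ -2.1160e-6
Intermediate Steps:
A(j) = -101/6 (A(j) = (⅙)*(-101) = -101/6)
U(o, w) = -28*o (U(o, w) = -4*o*7 = -28*o)
J = -1/105371 (J = 1/(-90563 - 14808) = 1/(-105371) = -1/105371 ≈ -9.4903e-6)
J/(R/U(-113, -216) + A(94)/2601) = -1/(105371*(14211/((-28*(-113))) - 101/6/2601)) = -1/(105371*(14211/3164 - 101/6*1/2601)) = -1/(105371*(14211*(1/3164) - 101/15606)) = -1/(105371*(14211/3164 - 101/15606)) = -1/(105371*110728651/24688692) = -1/105371*24688692/110728651 = -3526956/1666798383503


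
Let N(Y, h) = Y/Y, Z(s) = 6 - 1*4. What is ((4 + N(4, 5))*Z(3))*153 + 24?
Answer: 1554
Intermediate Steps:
Z(s) = 2 (Z(s) = 6 - 4 = 2)
N(Y, h) = 1
((4 + N(4, 5))*Z(3))*153 + 24 = ((4 + 1)*2)*153 + 24 = (5*2)*153 + 24 = 10*153 + 24 = 1530 + 24 = 1554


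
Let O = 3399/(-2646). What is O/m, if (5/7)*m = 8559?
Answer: -5665/52843266 ≈ -0.00010720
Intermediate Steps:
m = 59913/5 (m = (7/5)*8559 = 59913/5 ≈ 11983.)
O = -1133/882 (O = 3399*(-1/2646) = -1133/882 ≈ -1.2846)
O/m = -1133/(882*59913/5) = -1133/882*5/59913 = -5665/52843266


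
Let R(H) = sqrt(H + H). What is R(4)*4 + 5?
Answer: 5 + 8*sqrt(2) ≈ 16.314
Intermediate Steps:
R(H) = sqrt(2)*sqrt(H) (R(H) = sqrt(2*H) = sqrt(2)*sqrt(H))
R(4)*4 + 5 = (sqrt(2)*sqrt(4))*4 + 5 = (sqrt(2)*2)*4 + 5 = (2*sqrt(2))*4 + 5 = 8*sqrt(2) + 5 = 5 + 8*sqrt(2)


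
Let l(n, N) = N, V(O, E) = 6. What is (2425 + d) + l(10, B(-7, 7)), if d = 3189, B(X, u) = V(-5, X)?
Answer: 5620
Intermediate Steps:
B(X, u) = 6
(2425 + d) + l(10, B(-7, 7)) = (2425 + 3189) + 6 = 5614 + 6 = 5620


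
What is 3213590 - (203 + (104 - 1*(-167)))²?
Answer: 2988914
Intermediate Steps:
3213590 - (203 + (104 - 1*(-167)))² = 3213590 - (203 + (104 + 167))² = 3213590 - (203 + 271)² = 3213590 - 1*474² = 3213590 - 1*224676 = 3213590 - 224676 = 2988914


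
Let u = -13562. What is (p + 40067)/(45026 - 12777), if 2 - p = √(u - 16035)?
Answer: 2357/1897 - I*√29597/32249 ≈ 1.2425 - 0.0053347*I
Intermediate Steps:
p = 2 - I*√29597 (p = 2 - √(-13562 - 16035) = 2 - √(-29597) = 2 - I*√29597 ≈ 2.0 - 172.04*I)
(p + 40067)/(45026 - 12777) = ((2 - I*√29597) + 40067)/(45026 - 12777) = (40069 - I*√29597)/32249 = (40069 - I*√29597)*(1/32249) = 2357/1897 - I*√29597/32249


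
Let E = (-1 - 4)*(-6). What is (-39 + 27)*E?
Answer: -360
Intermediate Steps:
E = 30 (E = -5*(-6) = 30)
(-39 + 27)*E = (-39 + 27)*30 = -12*30 = -360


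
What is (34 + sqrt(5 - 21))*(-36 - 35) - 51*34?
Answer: -4148 - 284*I ≈ -4148.0 - 284.0*I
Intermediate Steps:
(34 + sqrt(5 - 21))*(-36 - 35) - 51*34 = (34 + sqrt(-16))*(-71) - 1734 = (34 + 4*I)*(-71) - 1734 = (-2414 - 284*I) - 1734 = -4148 - 284*I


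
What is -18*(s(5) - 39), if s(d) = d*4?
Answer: 342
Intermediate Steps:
s(d) = 4*d
-18*(s(5) - 39) = -18*(4*5 - 39) = -18*(20 - 39) = -18*(-19) = 342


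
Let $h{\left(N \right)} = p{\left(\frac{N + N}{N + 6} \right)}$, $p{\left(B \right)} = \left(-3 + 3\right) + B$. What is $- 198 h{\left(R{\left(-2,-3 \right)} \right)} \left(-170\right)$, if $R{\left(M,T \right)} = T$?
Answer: $-67320$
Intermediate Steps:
$p{\left(B \right)} = B$ ($p{\left(B \right)} = 0 + B = B$)
$h{\left(N \right)} = \frac{2 N}{6 + N}$ ($h{\left(N \right)} = \frac{N + N}{N + 6} = \frac{2 N}{6 + N}$)
$- 198 h{\left(R{\left(-2,-3 \right)} \right)} \left(-170\right) = - 198 \cdot 2 \left(-3\right) \frac{1}{6 - 3} \left(-170\right) = - 198 \cdot 2 \left(-3\right) \frac{1}{3} \left(-170\right) = \left(-198\right) \left(-2\right) \left(-170\right) = 396 \left(-170\right) = -67320$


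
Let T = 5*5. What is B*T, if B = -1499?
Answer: -37475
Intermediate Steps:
T = 25
B*T = -1499*25 = -37475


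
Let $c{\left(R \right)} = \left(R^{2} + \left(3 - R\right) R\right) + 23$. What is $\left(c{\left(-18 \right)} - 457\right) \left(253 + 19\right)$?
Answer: $-132736$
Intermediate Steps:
$c{\left(R \right)} = 23 + R^{2} + R \left(3 - R\right)$ ($c{\left(R \right)} = \left(R^{2} + R \left(3 - R\right)\right) + 23 = 23 + R^{2} + R \left(3 - R\right)$)
$\left(c{\left(-18 \right)} - 457\right) \left(253 + 19\right) = \left(\left(23 + 3 \left(-18\right)\right) - 457\right) \left(253 + 19\right) = \left(\left(23 - 54\right) - 457\right) 272 = \left(-31 - 457\right) 272 = \left(-488\right) 272 = -132736$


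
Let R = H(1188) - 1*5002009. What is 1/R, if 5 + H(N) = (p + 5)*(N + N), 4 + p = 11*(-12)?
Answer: -1/5313270 ≈ -1.8821e-7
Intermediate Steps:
p = -136 (p = -4 + 11*(-12) = -4 - 132 = -136)
H(N) = -5 - 262*N (H(N) = -5 + (-136 + 5)*(N + N) = -5 - 262*N)
R = -5313270 (R = (-5 - 262*1188) - 1*5002009 = (-5 - 311256) - 5002009 = -311261 - 5002009 = -5313270)
1/R = 1/(-5313270) = -1/5313270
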